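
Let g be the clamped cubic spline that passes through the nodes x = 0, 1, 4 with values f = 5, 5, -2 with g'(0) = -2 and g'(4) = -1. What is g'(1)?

With σ_i denoting the second derivative at x_i, h_i = 1, 3, and Δ_i = (y_(i+1) − y_i)/h_i = 0, -7/3:
  1·σ_0 + 8·σ_1 + 3·σ_2 = 6(Δ_1 - Δ_0) = -14
Clamped end conditions give two more equations: 2h_0·σ_0 + h_0·σ_1 = 6(Δ_0 - g'(0)) = 12 and h_1·σ_1 + 2h_1·σ_2 = 6(g'(4) - Δ_1) = 8.
Hence σ_0 = 8, σ_1 = -4, σ_2 = 10/3.
On [1, 4], g'(x) = b_1 + 2c_1·(x - 1) + 3d_1·(x - 1)² with b_1 = Δ_1 - h_1(2σ_1 + σ_2)/6 = 0, c_1 = σ_1/2 = -2, d_1 = (σ_2 - σ_1)/(6h_1) = 11/27. So g'(1) = 0.

0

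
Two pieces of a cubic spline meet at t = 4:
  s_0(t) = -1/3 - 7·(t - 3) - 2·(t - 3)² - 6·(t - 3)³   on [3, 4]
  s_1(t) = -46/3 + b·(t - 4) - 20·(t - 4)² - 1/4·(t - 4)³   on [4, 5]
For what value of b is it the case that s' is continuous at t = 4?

s_0'(t) = -7 - 4·(t - 3) - 18·(t - 3)², so s_0'(4) = -29. On the right, s_1'(4) = b, so b = -29.

-29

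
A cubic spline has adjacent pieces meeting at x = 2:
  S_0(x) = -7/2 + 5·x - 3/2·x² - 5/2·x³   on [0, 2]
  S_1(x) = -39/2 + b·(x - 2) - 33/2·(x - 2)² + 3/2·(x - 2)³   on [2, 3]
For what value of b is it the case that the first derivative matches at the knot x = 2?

S_0'(x) = 5 - 3·x - 15/2·x², so S_0'(2) = -31. On the right, S_1'(2) = b, so b = -31.

-31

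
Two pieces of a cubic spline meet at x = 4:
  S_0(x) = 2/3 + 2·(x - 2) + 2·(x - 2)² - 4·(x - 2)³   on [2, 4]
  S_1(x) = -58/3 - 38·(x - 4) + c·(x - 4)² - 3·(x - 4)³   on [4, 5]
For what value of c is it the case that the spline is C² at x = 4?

S_0''(x) = 4 - 24·(x - 2), so S_0''(4) = -44. On the right, S_1''(4) = 2c, so c = -22.

-22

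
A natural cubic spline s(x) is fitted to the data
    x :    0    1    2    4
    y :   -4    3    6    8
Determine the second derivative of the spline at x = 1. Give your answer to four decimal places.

-5.7391

Write σ_i for s''(x_i). With h_i = 1, 1, 2 and divided differences Δ_i = 7, 3, 1, the continuity of s' gives the tridiagonal system
  1·σ_0 + 4·σ_1 + 1·σ_2 = 6(Δ_1 - Δ_0) = -24
  1·σ_1 + 6·σ_2 + 2·σ_3 = 6(Δ_2 - Δ_1) = -12
Natural end conditions: σ_0 = σ_3 = 0.
Solving the tridiagonal system: σ_0 = 0, σ_1 = -132/23, σ_2 = -24/23, σ_3 = 0.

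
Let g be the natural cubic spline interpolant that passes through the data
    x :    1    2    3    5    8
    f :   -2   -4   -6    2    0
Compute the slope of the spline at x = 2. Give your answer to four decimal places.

-2.6480

Write σ_i for g''(x_i). With h_i = 1, 1, 2, 3 and divided differences Δ_i = -2, -2, 4, -2/3, the continuity of g' gives the tridiagonal system
  1·σ_0 + 4·σ_1 + 1·σ_2 = 6(Δ_1 - Δ_0) = 0
  1·σ_1 + 6·σ_2 + 2·σ_3 = 6(Δ_2 - Δ_1) = 36
  2·σ_2 + 10·σ_3 + 3·σ_4 = 6(Δ_3 - Δ_2) = -28
Natural end conditions: σ_0 = σ_4 = 0.
Hence σ_0 = 0, σ_1 = -208/107, σ_2 = 832/107, σ_3 = -466/107, σ_4 = 0.
On [2, 3], g'(x) = b_1 + 2c_1·(x - 2) + 3d_1·(x - 2)² with b_1 = Δ_1 - h_1(2σ_1 + σ_2)/6 = -850/321, c_1 = σ_1/2 = -104/107, d_1 = (σ_2 - σ_1)/(6h_1) = 520/321. So g'(2) = -850/321.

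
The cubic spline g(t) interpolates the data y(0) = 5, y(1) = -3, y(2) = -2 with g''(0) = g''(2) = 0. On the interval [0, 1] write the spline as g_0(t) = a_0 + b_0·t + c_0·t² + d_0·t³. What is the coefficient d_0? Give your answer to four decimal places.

Put m_i = g'' at the i-th knot. Here h = (1, 1) and Δ = (-8, 1), so the interior equations h_(i-1)·m_(i-1) + 2(h_(i-1)+h_i)·m_i + h_i·m_(i+1) = 6(Δ_i − Δ_(i-1)) read
  1·m_0 + 4·m_1 + 1·m_2 = 6(Δ_1 - Δ_0) = 54
Natural end conditions: m_0 = m_2 = 0.
Solving the tridiagonal system: m_0 = 0, m_1 = 27/2, m_2 = 0.
On [0, 1], with g_0(t) = a_0 + b_0·t + c_0·t² + d_0·t³: c_0 = m_0/2 = 0, d_0 = (m_1 - m_0)/(6h_0) = 9/4, b_0 = Δ_0 - h_0(2m_0 + m_1)/6 = -41/4.

2.2500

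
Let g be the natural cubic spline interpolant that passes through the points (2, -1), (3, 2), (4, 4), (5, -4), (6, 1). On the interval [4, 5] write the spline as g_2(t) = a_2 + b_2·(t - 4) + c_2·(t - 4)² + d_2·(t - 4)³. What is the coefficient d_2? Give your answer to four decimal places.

7.8929

Let σ_i = g''(x_i). Step sizes h_i = 1, 1, 1, 1; slopes of the chords Δ_i = (y_(i+1) - y_i)/h_i = 3, 2, -8, 5.
  1·σ_0 + 4·σ_1 + 1·σ_2 = 6(Δ_1 - Δ_0) = -6
  1·σ_1 + 4·σ_2 + 1·σ_3 = 6(Δ_2 - Δ_1) = -60
  1·σ_2 + 4·σ_3 + 1·σ_4 = 6(Δ_3 - Δ_2) = 78
Natural end conditions: σ_0 = σ_4 = 0.
Hence σ_0 = 0, σ_1 = 57/14, σ_2 = -156/7, σ_3 = 351/14, σ_4 = 0.
On [4, 5], with g_2(t) = a_2 + b_2·(t - 4) + c_2·(t - 4)² + d_2·(t - 4)³: c_2 = σ_2/2 = -78/7, d_2 = (σ_3 - σ_2)/(6h_2) = 221/28, b_2 = Δ_2 - h_2(2σ_2 + σ_3)/6 = -19/4.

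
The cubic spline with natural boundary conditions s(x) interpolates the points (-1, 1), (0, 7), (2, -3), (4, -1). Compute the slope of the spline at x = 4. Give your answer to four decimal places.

Write σ_i for s''(x_i). With h_i = 1, 2, 2 and divided differences Δ_i = 6, -5, 1, the continuity of s' gives the tridiagonal system
  1·σ_0 + 6·σ_1 + 2·σ_2 = 6(Δ_1 - Δ_0) = -66
  2·σ_1 + 8·σ_2 + 2·σ_3 = 6(Δ_2 - Δ_1) = 36
Natural end conditions: σ_0 = σ_3 = 0.
Solving: σ_0 = 0, σ_1 = -150/11, σ_2 = 87/11, σ_3 = 0.
On [2, 4], s'(x) = b_2 + 2c_2·(x - 2) + 3d_2·(x - 2)² with b_2 = Δ_2 - h_2(2σ_2 + σ_3)/6 = -47/11, c_2 = σ_2/2 = 87/22, d_2 = (σ_3 - σ_2)/(6h_2) = -29/44. So s'(4) = 40/11.

3.6364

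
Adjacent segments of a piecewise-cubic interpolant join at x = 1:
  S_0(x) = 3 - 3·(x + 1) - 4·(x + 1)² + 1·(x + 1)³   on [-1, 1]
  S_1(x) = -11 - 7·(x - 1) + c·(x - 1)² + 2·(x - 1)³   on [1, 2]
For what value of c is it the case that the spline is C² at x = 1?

S_0''(x) = -8 + 6·(x + 1), so S_0''(1) = 4. On the right, S_1''(1) = 2c, so c = 2.

2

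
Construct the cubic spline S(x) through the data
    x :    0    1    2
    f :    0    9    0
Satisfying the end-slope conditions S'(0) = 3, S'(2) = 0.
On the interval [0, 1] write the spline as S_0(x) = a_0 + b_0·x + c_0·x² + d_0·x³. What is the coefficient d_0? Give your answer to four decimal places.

-15.7500

Write M_i for S''(x_i). With h_i = 1, 1 and divided differences Δ_i = 9, -9, the continuity of S' gives the tridiagonal system
  1·M_0 + 4·M_1 + 1·M_2 = 6(Δ_1 - Δ_0) = -108
Clamped end conditions give two more equations: 2h_0·M_0 + h_0·M_1 = 6(Δ_0 - S'(0)) = 36 and h_1·M_1 + 2h_1·M_2 = 6(S'(2) - Δ_1) = 54.
Hence M_0 = 87/2, M_1 = -51, M_2 = 105/2.
On [0, 1], with S_0(x) = a_0 + b_0·x + c_0·x² + d_0·x³: c_0 = M_0/2 = 87/4, d_0 = (M_1 - M_0)/(6h_0) = -63/4, b_0 = Δ_0 - h_0(2M_0 + M_1)/6 = 3.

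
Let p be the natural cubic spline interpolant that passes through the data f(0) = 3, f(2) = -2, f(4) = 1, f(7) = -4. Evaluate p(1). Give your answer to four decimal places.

Write σ_i for p''(x_i). With h_i = 2, 2, 3 and divided differences Δ_i = -5/2, 3/2, -5/3, the continuity of p' gives the tridiagonal system
  2·σ_0 + 8·σ_1 + 2·σ_2 = 6(Δ_1 - Δ_0) = 24
  2·σ_1 + 10·σ_2 + 3·σ_3 = 6(Δ_2 - Δ_1) = -19
Natural end conditions: σ_0 = σ_3 = 0.
Solving the tridiagonal system: σ_0 = 0, σ_1 = 139/38, σ_2 = -50/19, σ_3 = 0.
On [0, 2], p(x) = 3 - 212/57·x + 0·x² + 139/456·x³.
With x = 1: p(1) = -63/152.

-0.4145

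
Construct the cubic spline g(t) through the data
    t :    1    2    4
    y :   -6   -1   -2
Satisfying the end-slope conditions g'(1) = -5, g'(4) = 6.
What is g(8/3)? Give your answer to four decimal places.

-0.5432

Let M_i = g''(x_i). Step sizes h_i = 1, 2; slopes of the chords Δ_i = (y_(i+1) - y_i)/h_i = 5, -1/2.
  1·M_0 + 6·M_1 + 2·M_2 = 6(Δ_1 - Δ_0) = -33
Clamped end conditions give two more equations: 2h_0·M_0 + h_0·M_1 = 6(Δ_0 - g'(1)) = 60 and h_1·M_1 + 2h_1·M_2 = 6(g'(4) - Δ_1) = 39.
Hence M_0 = 235/6, M_1 = -55/3, M_2 = 227/12.
On [2, 4], g(t) = -1 + 65/12·(t - 2) - 55/6·(t - 2)² + 149/48·(t - 2)³.
With (t - 2) = 2/3: g(8/3) = -44/81.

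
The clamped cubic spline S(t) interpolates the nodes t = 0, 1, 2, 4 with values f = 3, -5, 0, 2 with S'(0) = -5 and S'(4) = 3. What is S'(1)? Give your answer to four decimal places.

-2.4545

Let M_i = S''(x_i). Step sizes h_i = 1, 1, 2; slopes of the chords Δ_i = (y_(i+1) - y_i)/h_i = -8, 5, 1.
  1·M_0 + 4·M_1 + 1·M_2 = 6(Δ_1 - Δ_0) = 78
  1·M_1 + 6·M_2 + 2·M_3 = 6(Δ_2 - Δ_1) = -24
Clamped end conditions give two more equations: 2h_0·M_0 + h_0·M_1 = 6(Δ_0 - S'(0)) = -18 and h_2·M_2 + 2h_2·M_3 = 6(S'(4) - Δ_2) = 12.
Solving the tridiagonal system: M_0 = -254/11, M_1 = 310/11, M_2 = -128/11, M_3 = 97/11.
On [1, 2], S'(t) = b_1 + 2c_1·(t - 1) + 3d_1·(t - 1)² with b_1 = Δ_1 - h_1(2M_1 + M_2)/6 = -27/11, c_1 = M_1/2 = 155/11, d_1 = (M_2 - M_1)/(6h_1) = -73/11. So S'(1) = -27/11.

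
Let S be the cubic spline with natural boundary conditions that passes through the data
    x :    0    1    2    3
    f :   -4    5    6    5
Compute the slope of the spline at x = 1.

With M_i denoting the second derivative at x_i, h_i = 1, 1, 1, and Δ_i = (y_(i+1) − y_i)/h_i = 9, 1, -1:
  1·M_0 + 4·M_1 + 1·M_2 = 6(Δ_1 - Δ_0) = -48
  1·M_1 + 4·M_2 + 1·M_3 = 6(Δ_2 - Δ_1) = -12
Natural end conditions: M_0 = M_3 = 0.
Forward elimination and back-substitution give M_0 = 0, M_1 = -12, M_2 = 0, M_3 = 0.
On [1, 2], S'(x) = b_1 + 2c_1·(x - 1) + 3d_1·(x - 1)² with b_1 = Δ_1 - h_1(2M_1 + M_2)/6 = 5, c_1 = M_1/2 = -6, d_1 = (M_2 - M_1)/(6h_1) = 2. So S'(1) = 5.

5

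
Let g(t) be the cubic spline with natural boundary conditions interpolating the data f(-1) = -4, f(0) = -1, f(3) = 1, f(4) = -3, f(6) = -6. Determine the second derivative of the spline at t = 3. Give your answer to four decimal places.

-3.7640

Let m_i = g''(x_i). Step sizes h_i = 1, 3, 1, 2; slopes of the chords Δ_i = (y_(i+1) - y_i)/h_i = 3, 2/3, -4, -3/2.
  1·m_0 + 8·m_1 + 3·m_2 = 6(Δ_1 - Δ_0) = -14
  3·m_1 + 8·m_2 + 1·m_3 = 6(Δ_2 - Δ_1) = -28
  1·m_2 + 6·m_3 + 2·m_4 = 6(Δ_3 - Δ_2) = 15
Natural end conditions: m_0 = m_4 = 0.
Hence m_0 = 0, m_1 = -109/322, m_2 = -606/161, m_3 = 1007/322, m_4 = 0.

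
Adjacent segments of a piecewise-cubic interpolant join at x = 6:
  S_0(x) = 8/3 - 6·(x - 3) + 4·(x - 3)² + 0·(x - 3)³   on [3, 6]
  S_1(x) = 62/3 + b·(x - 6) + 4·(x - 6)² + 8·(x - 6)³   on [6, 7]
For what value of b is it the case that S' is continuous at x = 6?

S_0'(x) = -6 + 8·(x - 3) + 0·(x - 3)², so S_0'(6) = 18. On the right, S_1'(6) = b, so b = 18.

18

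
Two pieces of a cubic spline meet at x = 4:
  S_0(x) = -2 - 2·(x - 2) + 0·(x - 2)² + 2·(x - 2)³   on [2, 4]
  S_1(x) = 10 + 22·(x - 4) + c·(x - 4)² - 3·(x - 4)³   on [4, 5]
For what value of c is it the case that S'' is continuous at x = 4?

12

S_0''(x) = 0 + 12·(x - 2), so S_0''(4) = 24. On the right, S_1''(4) = 2c, so c = 12.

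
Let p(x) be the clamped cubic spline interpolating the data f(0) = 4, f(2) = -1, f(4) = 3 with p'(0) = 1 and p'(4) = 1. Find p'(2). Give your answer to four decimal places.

With σ_i denoting the second derivative at x_i, h_i = 2, 2, and Δ_i = (y_(i+1) − y_i)/h_i = -5/2, 2:
  2·σ_0 + 8·σ_1 + 2·σ_2 = 6(Δ_1 - Δ_0) = 27
Clamped end conditions give two more equations: 2h_0·σ_0 + h_0·σ_1 = 6(Δ_0 - p'(0)) = -21 and h_1·σ_1 + 2h_1·σ_2 = 6(p'(4) - Δ_1) = -6.
Solving: σ_0 = -69/8, σ_1 = 27/4, σ_2 = -39/8.
On [2, 4], p'(x) = b_1 + 2c_1·(x - 2) + 3d_1·(x - 2)² with b_1 = Δ_1 - h_1(2σ_1 + σ_2)/6 = -7/8, c_1 = σ_1/2 = 27/8, d_1 = (σ_2 - σ_1)/(6h_1) = -31/32. So p'(2) = -7/8.

-0.8750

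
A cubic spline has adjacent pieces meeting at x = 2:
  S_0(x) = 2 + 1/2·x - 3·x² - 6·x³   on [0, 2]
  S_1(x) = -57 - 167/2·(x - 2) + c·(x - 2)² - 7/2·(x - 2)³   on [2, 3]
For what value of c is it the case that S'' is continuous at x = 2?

S_0''(x) = -6 - 36·x, so S_0''(2) = -78. On the right, S_1''(2) = 2c, so c = -39.

-39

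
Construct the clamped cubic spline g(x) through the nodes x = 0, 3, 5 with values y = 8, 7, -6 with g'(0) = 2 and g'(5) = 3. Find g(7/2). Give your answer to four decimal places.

With M_i denoting the second derivative at x_i, h_i = 3, 2, and Δ_i = (y_(i+1) − y_i)/h_i = -1/3, -13/2:
  3·M_0 + 10·M_1 + 2·M_2 = 6(Δ_1 - Δ_0) = -37
Clamped end conditions give two more equations: 2h_0·M_0 + h_0·M_1 = 6(Δ_0 - g'(0)) = -14 and h_1·M_1 + 2h_1·M_2 = 6(g'(5) - Δ_1) = 57.
Solving: M_0 = 47/30, M_1 = -39/5, M_2 = 363/20.
On [3, 5], g(x) = 7 - 147/20·(x - 3) - 39/10·(x - 3)² + 173/80·(x - 3)³.
With (x - 3) = 1/2: g(7/2) = 1677/640.

2.6203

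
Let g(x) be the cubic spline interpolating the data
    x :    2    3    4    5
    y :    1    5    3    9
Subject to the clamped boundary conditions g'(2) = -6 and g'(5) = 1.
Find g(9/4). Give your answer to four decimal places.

Put M_i = g'' at the i-th knot. Here h = (1, 1, 1) and Δ = (4, -2, 6), so the interior equations h_(i-1)·M_(i-1) + 2(h_(i-1)+h_i)·M_i + h_i·M_(i+1) = 6(Δ_i − Δ_(i-1)) read
  1·M_0 + 4·M_1 + 1·M_2 = 6(Δ_1 - Δ_0) = -36
  1·M_1 + 4·M_2 + 1·M_3 = 6(Δ_2 - Δ_1) = 48
Clamped end conditions give two more equations: 2h_0·M_0 + h_0·M_1 = 6(Δ_0 - g'(2)) = 60 and h_2·M_2 + 2h_2·M_3 = 6(g'(5) - Δ_2) = -30.
Hence M_0 = 646/15, M_1 = -392/15, M_2 = 382/15, M_3 = -416/15.
On [2, 3], g(x) = 1 - 6·(x - 2) + 323/15·(x - 2)² - 173/15·(x - 2)³.
With (x - 2) = 1/4: g(9/4) = 213/320.

0.6656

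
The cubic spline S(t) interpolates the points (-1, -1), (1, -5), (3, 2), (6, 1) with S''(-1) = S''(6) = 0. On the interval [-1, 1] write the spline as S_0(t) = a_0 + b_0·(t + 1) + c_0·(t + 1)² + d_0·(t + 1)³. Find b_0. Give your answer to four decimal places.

Put m_i = S'' at the i-th knot. Here h = (2, 2, 3) and Δ = (-2, 7/2, -1/3), so the interior equations h_(i-1)·m_(i-1) + 2(h_(i-1)+h_i)·m_i + h_i·m_(i+1) = 6(Δ_i − Δ_(i-1)) read
  2·m_0 + 8·m_1 + 2·m_2 = 6(Δ_1 - Δ_0) = 33
  2·m_1 + 10·m_2 + 3·m_3 = 6(Δ_2 - Δ_1) = -23
Natural end conditions: m_0 = m_3 = 0.
Solving the tridiagonal system: m_0 = 0, m_1 = 94/19, m_2 = -125/38, m_3 = 0.
On [-1, 1], with S_0(t) = a_0 + b_0·(t + 1) + c_0·(t + 1)² + d_0·(t + 1)³: c_0 = m_0/2 = 0, d_0 = (m_1 - m_0)/(6h_0) = 47/114, b_0 = Δ_0 - h_0(2m_0 + m_1)/6 = -208/57.

-3.6491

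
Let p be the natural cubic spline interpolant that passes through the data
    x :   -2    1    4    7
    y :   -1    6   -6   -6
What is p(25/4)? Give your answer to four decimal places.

Let M_i = p''(x_i). Step sizes h_i = 3, 3, 3; slopes of the chords Δ_i = (y_(i+1) - y_i)/h_i = 7/3, -4, 0.
  3·M_0 + 12·M_1 + 3·M_2 = 6(Δ_1 - Δ_0) = -38
  3·M_1 + 12·M_2 + 3·M_3 = 6(Δ_2 - Δ_1) = 24
Natural end conditions: M_0 = M_3 = 0.
Hence M_0 = 0, M_1 = -176/45, M_2 = 134/45, M_3 = 0.
On [4, 7], p(x) = -6 - 134/45·(x - 4) + 67/45·(x - 4)² - 67/405·(x - 4)³.
With (x - 4) = 9/4: p(25/4) = -451/64.

-7.0469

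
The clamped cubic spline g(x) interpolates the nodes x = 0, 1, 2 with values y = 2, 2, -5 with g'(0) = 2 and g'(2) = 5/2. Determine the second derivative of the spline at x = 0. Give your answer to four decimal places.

4.7500

With σ_i denoting the second derivative at x_i, h_i = 1, 1, and Δ_i = (y_(i+1) − y_i)/h_i = 0, -7:
  1·σ_0 + 4·σ_1 + 1·σ_2 = 6(Δ_1 - Δ_0) = -42
Clamped end conditions give two more equations: 2h_0·σ_0 + h_0·σ_1 = 6(Δ_0 - g'(0)) = -12 and h_1·σ_1 + 2h_1·σ_2 = 6(g'(2) - Δ_1) = 57.
Forward elimination and back-substitution give σ_0 = 19/4, σ_1 = -43/2, σ_2 = 157/4.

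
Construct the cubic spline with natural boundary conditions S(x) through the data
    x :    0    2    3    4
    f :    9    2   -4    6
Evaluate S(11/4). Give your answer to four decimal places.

Let M_i = S''(x_i). Step sizes h_i = 2, 1, 1; slopes of the chords Δ_i = (y_(i+1) - y_i)/h_i = -7/2, -6, 10.
  2·M_0 + 6·M_1 + 1·M_2 = 6(Δ_1 - Δ_0) = -15
  1·M_1 + 4·M_2 + 1·M_3 = 6(Δ_2 - Δ_1) = 96
Natural end conditions: M_0 = M_3 = 0.
Hence M_0 = 0, M_1 = -156/23, M_2 = 591/23, M_3 = 0.
On [2, 3], S(x) = 2 - 369/46·(x - 2) - 78/23·(x - 2)² + 249/46·(x - 2)³.
With (x - 2) = 3/4: S(11/4) = -10717/2944.

-3.6403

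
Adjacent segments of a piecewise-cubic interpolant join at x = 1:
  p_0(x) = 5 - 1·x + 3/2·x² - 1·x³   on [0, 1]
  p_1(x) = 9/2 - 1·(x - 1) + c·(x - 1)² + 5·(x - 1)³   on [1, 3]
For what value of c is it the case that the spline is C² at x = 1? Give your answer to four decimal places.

-1.5000

p_0''(x) = 3 - 6·x, so p_0''(1) = -3. On the right, p_1''(1) = 2c, so c = -3/2.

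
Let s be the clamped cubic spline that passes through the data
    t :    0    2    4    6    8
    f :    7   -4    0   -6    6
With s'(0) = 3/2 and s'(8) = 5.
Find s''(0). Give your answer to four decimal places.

-16.5714

Let m_i = s''(x_i). Step sizes h_i = 2, 2, 2, 2; slopes of the chords Δ_i = (y_(i+1) - y_i)/h_i = -11/2, 2, -3, 6.
  2·m_0 + 8·m_1 + 2·m_2 = 6(Δ_1 - Δ_0) = 45
  2·m_1 + 8·m_2 + 2·m_3 = 6(Δ_2 - Δ_1) = -30
  2·m_2 + 8·m_3 + 2·m_4 = 6(Δ_3 - Δ_2) = 54
Clamped end conditions give two more equations: 2h_0·m_0 + h_0·m_1 = 6(Δ_0 - s'(0)) = -42 and h_3·m_3 + 2h_3·m_4 = 6(s'(8) - Δ_3) = -6.
Hence m_0 = -116/7, m_1 = 85/7, m_2 = -19/2, m_3 = 76/7, m_4 = -97/14.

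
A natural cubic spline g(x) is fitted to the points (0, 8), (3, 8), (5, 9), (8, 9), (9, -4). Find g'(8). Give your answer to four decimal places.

Let m_i = g''(x_i). Step sizes h_i = 3, 2, 3, 1; slopes of the chords Δ_i = (y_(i+1) - y_i)/h_i = 0, 1/2, 0, -13.
  3·m_0 + 10·m_1 + 2·m_2 = 6(Δ_1 - Δ_0) = 3
  2·m_1 + 10·m_2 + 3·m_3 = 6(Δ_2 - Δ_1) = -3
  3·m_2 + 8·m_3 + 1·m_4 = 6(Δ_3 - Δ_2) = -78
Natural end conditions: m_0 = m_4 = 0.
Forward elimination and back-substitution give m_0 = 0, m_1 = -69/226, m_2 = 342/113, m_3 = -1230/113, m_4 = 0.
On [8, 9], g'(x) = b_3 + 2c_3·(x - 8) + 3d_3·(x - 8)² with b_3 = Δ_3 - h_3(2m_3 + m_4)/6 = -1059/113, c_3 = m_3/2 = -615/113, d_3 = (m_4 - m_3)/(6h_3) = 205/113. So g'(8) = -1059/113.

-9.3717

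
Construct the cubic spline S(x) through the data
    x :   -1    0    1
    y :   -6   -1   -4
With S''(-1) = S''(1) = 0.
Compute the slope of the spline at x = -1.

7

Put M_i = S'' at the i-th knot. Here h = (1, 1) and Δ = (5, -3), so the interior equations h_(i-1)·M_(i-1) + 2(h_(i-1)+h_i)·M_i + h_i·M_(i+1) = 6(Δ_i − Δ_(i-1)) read
  1·M_0 + 4·M_1 + 1·M_2 = 6(Δ_1 - Δ_0) = -48
Natural end conditions: M_0 = M_2 = 0.
Hence M_0 = 0, M_1 = -12, M_2 = 0.
On [-1, 0], S'(x) = b_0 + 2c_0·(x + 1) + 3d_0·(x + 1)² with b_0 = Δ_0 - h_0(2M_0 + M_1)/6 = 7, c_0 = M_0/2 = 0, d_0 = (M_1 - M_0)/(6h_0) = -2. So S'(-1) = 7.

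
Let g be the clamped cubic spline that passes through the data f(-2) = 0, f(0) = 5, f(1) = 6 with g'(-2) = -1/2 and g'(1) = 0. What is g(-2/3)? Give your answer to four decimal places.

Put m_i = g'' at the i-th knot. Here h = (2, 1) and Δ = (5/2, 1), so the interior equations h_(i-1)·m_(i-1) + 2(h_(i-1)+h_i)·m_i + h_i·m_(i+1) = 6(Δ_i − Δ_(i-1)) read
  2·m_0 + 6·m_1 + 1·m_2 = 6(Δ_1 - Δ_0) = -9
Clamped end conditions give two more equations: 2h_0·m_0 + h_0·m_1 = 6(Δ_0 - g'(-2)) = 18 and h_1·m_1 + 2h_1·m_2 = 6(g'(1) - Δ_1) = -6.
Solving the tridiagonal system: m_0 = 37/6, m_1 = -10/3, m_2 = -4/3.
On [-2, 0], g(t) = 0 - 1/2·(t + 2) + 37/12·(t + 2)² - 19/24·(t + 2)³.
With (t + 2) = 4/3: g(-2/3) = 238/81.

2.9383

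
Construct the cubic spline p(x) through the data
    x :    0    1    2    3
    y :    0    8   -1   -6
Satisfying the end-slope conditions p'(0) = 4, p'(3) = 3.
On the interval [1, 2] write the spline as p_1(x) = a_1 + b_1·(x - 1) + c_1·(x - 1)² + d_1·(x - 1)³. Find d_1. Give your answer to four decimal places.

With M_i denoting the second derivative at x_i, h_i = 1, 1, 1, and Δ_i = (y_(i+1) − y_i)/h_i = 8, -9, -5:
  1·M_0 + 4·M_1 + 1·M_2 = 6(Δ_1 - Δ_0) = -102
  1·M_1 + 4·M_2 + 1·M_3 = 6(Δ_2 - Δ_1) = 24
Clamped end conditions give two more equations: 2h_0·M_0 + h_0·M_1 = 6(Δ_0 - p'(0)) = 24 and h_2·M_2 + 2h_2·M_3 = 6(p'(3) - Δ_2) = 48.
Forward elimination and back-substitution give M_0 = 446/15, M_1 = -532/15, M_2 = 152/15, M_3 = 284/15.
On [1, 2], with p_1(x) = a_1 + b_1·(x - 1) + c_1·(x - 1)² + d_1·(x - 1)³: c_1 = M_1/2 = -266/15, d_1 = (M_2 - M_1)/(6h_1) = 38/5, b_1 = Δ_1 - h_1(2M_1 + M_2)/6 = 17/15.

7.6000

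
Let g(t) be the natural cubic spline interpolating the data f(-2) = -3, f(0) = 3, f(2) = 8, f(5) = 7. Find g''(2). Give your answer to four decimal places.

Put m_i = g'' at the i-th knot. Here h = (2, 2, 3) and Δ = (3, 5/2, -1/3), so the interior equations h_(i-1)·m_(i-1) + 2(h_(i-1)+h_i)·m_i + h_i·m_(i+1) = 6(Δ_i − Δ_(i-1)) read
  2·m_0 + 8·m_1 + 2·m_2 = 6(Δ_1 - Δ_0) = -3
  2·m_1 + 10·m_2 + 3·m_3 = 6(Δ_2 - Δ_1) = -17
Natural end conditions: m_0 = m_3 = 0.
Solving the tridiagonal system: m_0 = 0, m_1 = 1/19, m_2 = -65/38, m_3 = 0.

-1.7105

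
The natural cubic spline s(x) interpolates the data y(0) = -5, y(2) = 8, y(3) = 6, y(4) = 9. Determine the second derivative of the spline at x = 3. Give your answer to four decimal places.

10.0435

With σ_i denoting the second derivative at x_i, h_i = 2, 1, 1, and Δ_i = (y_(i+1) − y_i)/h_i = 13/2, -2, 3:
  2·σ_0 + 6·σ_1 + 1·σ_2 = 6(Δ_1 - Δ_0) = -51
  1·σ_1 + 4·σ_2 + 1·σ_3 = 6(Δ_2 - Δ_1) = 30
Natural end conditions: σ_0 = σ_3 = 0.
Solving the tridiagonal system: σ_0 = 0, σ_1 = -234/23, σ_2 = 231/23, σ_3 = 0.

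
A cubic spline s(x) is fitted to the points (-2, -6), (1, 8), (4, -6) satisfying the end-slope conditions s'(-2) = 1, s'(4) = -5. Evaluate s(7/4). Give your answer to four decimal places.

Put M_i = s'' at the i-th knot. Here h = (3, 3) and Δ = (14/3, -14/3), so the interior equations h_(i-1)·M_(i-1) + 2(h_(i-1)+h_i)·M_i + h_i·M_(i+1) = 6(Δ_i − Δ_(i-1)) read
  3·M_0 + 12·M_1 + 3·M_2 = 6(Δ_1 - Δ_0) = -56
Clamped end conditions give two more equations: 2h_0·M_0 + h_0·M_1 = 6(Δ_0 - s'(-2)) = 22 and h_1·M_1 + 2h_1·M_2 = 6(s'(4) - Δ_1) = -2.
Solving: M_0 = 22/3, M_1 = -22/3, M_2 = 10/3.
On [1, 4], s(x) = 8 + 1·(x - 1) - 11/3·(x - 1)² + 16/27·(x - 1)³.
With (x - 1) = 3/4: s(7/4) = 111/16.

6.9375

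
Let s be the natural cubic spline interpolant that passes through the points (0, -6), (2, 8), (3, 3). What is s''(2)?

-12

With M_i denoting the second derivative at x_i, h_i = 2, 1, and Δ_i = (y_(i+1) − y_i)/h_i = 7, -5:
  2·M_0 + 6·M_1 + 1·M_2 = 6(Δ_1 - Δ_0) = -72
Natural end conditions: M_0 = M_2 = 0.
Hence M_0 = 0, M_1 = -12, M_2 = 0.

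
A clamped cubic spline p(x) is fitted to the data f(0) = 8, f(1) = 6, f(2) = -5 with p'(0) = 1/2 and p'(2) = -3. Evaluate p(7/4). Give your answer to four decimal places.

-3.2871

Let M_i = p''(x_i). Step sizes h_i = 1, 1; slopes of the chords Δ_i = (y_(i+1) - y_i)/h_i = -2, -11.
  1·M_0 + 4·M_1 + 1·M_2 = 6(Δ_1 - Δ_0) = -54
Clamped end conditions give two more equations: 2h_0·M_0 + h_0·M_1 = 6(Δ_0 - p'(0)) = -15 and h_1·M_1 + 2h_1·M_2 = 6(p'(2) - Δ_1) = 48.
Hence M_0 = 17/4, M_1 = -47/2, M_2 = 143/4.
On [1, 2], p(x) = 6 - 73/8·(x - 1) - 47/4·(x - 1)² + 79/8·(x - 1)³.
With (x - 1) = 3/4: p(7/4) = -1683/512.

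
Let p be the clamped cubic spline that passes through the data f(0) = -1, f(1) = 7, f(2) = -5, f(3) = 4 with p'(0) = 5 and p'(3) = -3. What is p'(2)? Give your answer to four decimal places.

Put m_i = p'' at the i-th knot. Here h = (1, 1, 1) and Δ = (8, -12, 9), so the interior equations h_(i-1)·m_(i-1) + 2(h_(i-1)+h_i)·m_i + h_i·m_(i+1) = 6(Δ_i − Δ_(i-1)) read
  1·m_0 + 4·m_1 + 1·m_2 = 6(Δ_1 - Δ_0) = -120
  1·m_1 + 4·m_2 + 1·m_3 = 6(Δ_2 - Δ_1) = 126
Clamped end conditions give two more equations: 2h_0·m_0 + h_0·m_1 = 6(Δ_0 - p'(0)) = 18 and h_2·m_2 + 2h_2·m_3 = 6(p'(3) - Δ_2) = -72.
Hence m_0 = 544/15, m_1 = -818/15, m_2 = 928/15, m_3 = -1004/15.
On [2, 3], p'(t) = b_2 + 2c_2·(t - 2) + 3d_2·(t - 2)² with b_2 = Δ_2 - h_2(2m_2 + m_3)/6 = -7/15, c_2 = m_2/2 = 464/15, d_2 = (m_3 - m_2)/(6h_2) = -322/15. So p'(2) = -7/15.

-0.4667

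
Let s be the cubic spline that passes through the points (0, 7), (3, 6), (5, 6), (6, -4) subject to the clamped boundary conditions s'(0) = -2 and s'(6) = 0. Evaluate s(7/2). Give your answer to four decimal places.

Let m_i = s''(x_i). Step sizes h_i = 3, 2, 1; slopes of the chords Δ_i = (y_(i+1) - y_i)/h_i = -1/3, 0, -10.
  3·m_0 + 10·m_1 + 2·m_2 = 6(Δ_1 - Δ_0) = 2
  2·m_1 + 6·m_2 + 1·m_3 = 6(Δ_2 - Δ_1) = -60
Clamped end conditions give two more equations: 2h_0·m_0 + h_0·m_1 = 6(Δ_0 - s'(0)) = 10 and h_2·m_2 + 2h_2·m_3 = 6(s'(6) - Δ_2) = 60.
Hence m_0 = -14/57, m_1 = 218/57, m_2 = -1012/57, m_3 = 2216/57.
On [3, 5], s(x) = 6 + 64/19·(x - 3) + 109/57·(x - 3)² - 205/114·(x - 3)³.
With (x - 3) = 1/2: s(7/2) = 127/16.

7.9375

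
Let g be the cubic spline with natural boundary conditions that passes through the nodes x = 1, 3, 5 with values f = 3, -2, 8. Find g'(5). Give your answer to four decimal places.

Write m_i for g''(x_i). With h_i = 2, 2 and divided differences Δ_i = -5/2, 5, the continuity of g' gives the tridiagonal system
  2·m_0 + 8·m_1 + 2·m_2 = 6(Δ_1 - Δ_0) = 45
Natural end conditions: m_0 = m_2 = 0.
Solving: m_0 = 0, m_1 = 45/8, m_2 = 0.
On [3, 5], g'(x) = b_1 + 2c_1·(x - 3) + 3d_1·(x - 3)² with b_1 = Δ_1 - h_1(2m_1 + m_2)/6 = 5/4, c_1 = m_1/2 = 45/16, d_1 = (m_2 - m_1)/(6h_1) = -15/32. So g'(5) = 55/8.

6.8750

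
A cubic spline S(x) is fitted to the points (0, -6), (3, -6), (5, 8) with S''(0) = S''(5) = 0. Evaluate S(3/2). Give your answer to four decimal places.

-8.3625

Write M_i for S''(x_i). With h_i = 3, 2 and divided differences Δ_i = 0, 7, the continuity of S' gives the tridiagonal system
  3·M_0 + 10·M_1 + 2·M_2 = 6(Δ_1 - Δ_0) = 42
Natural end conditions: M_0 = M_2 = 0.
Solving the tridiagonal system: M_0 = 0, M_1 = 21/5, M_2 = 0.
On [0, 3], S(x) = -6 - 21/10·x + 0·x² + 7/30·x³.
With x = 3/2: S(3/2) = -669/80.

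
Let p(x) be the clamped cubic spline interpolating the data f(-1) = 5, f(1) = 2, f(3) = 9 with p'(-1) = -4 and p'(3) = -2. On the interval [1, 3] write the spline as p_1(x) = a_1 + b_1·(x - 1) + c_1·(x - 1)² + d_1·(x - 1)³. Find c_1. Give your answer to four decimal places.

With M_i denoting the second derivative at x_i, h_i = 2, 2, and Δ_i = (y_(i+1) − y_i)/h_i = -3/2, 7/2:
  2·M_0 + 8·M_1 + 2·M_2 = 6(Δ_1 - Δ_0) = 30
Clamped end conditions give two more equations: 2h_0·M_0 + h_0·M_1 = 6(Δ_0 - p'(-1)) = 15 and h_1·M_1 + 2h_1·M_2 = 6(p'(3) - Δ_1) = -33.
Hence M_0 = 1/2, M_1 = 13/2, M_2 = -23/2.
On [1, 3], with p_1(x) = a_1 + b_1·(x - 1) + c_1·(x - 1)² + d_1·(x - 1)³: c_1 = M_1/2 = 13/4, d_1 = (M_2 - M_1)/(6h_1) = -3/2, b_1 = Δ_1 - h_1(2M_1 + M_2)/6 = 3.

3.2500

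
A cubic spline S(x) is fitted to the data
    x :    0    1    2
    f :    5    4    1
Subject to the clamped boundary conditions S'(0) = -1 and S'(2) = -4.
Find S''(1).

-3

Write m_i for S''(x_i). With h_i = 1, 1 and divided differences Δ_i = -1, -3, the continuity of S' gives the tridiagonal system
  1·m_0 + 4·m_1 + 1·m_2 = 6(Δ_1 - Δ_0) = -12
Clamped end conditions give two more equations: 2h_0·m_0 + h_0·m_1 = 6(Δ_0 - S'(0)) = 0 and h_1·m_1 + 2h_1·m_2 = 6(S'(2) - Δ_1) = -6.
Solving the tridiagonal system: m_0 = 3/2, m_1 = -3, m_2 = -3/2.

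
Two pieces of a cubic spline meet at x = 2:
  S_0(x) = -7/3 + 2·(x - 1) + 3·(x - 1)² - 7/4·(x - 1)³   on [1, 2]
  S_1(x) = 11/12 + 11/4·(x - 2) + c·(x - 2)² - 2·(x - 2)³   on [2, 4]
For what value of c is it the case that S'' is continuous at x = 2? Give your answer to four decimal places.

-2.2500

S_0''(x) = 6 - 21/2·(x - 1), so S_0''(2) = -9/2. On the right, S_1''(2) = 2c, so c = -9/4.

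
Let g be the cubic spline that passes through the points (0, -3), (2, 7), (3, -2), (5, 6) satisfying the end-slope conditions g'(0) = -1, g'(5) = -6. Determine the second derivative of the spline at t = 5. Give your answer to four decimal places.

-28.3750

Put M_i = g'' at the i-th knot. Here h = (2, 1, 2) and Δ = (5, -9, 4), so the interior equations h_(i-1)·M_(i-1) + 2(h_(i-1)+h_i)·M_i + h_i·M_(i+1) = 6(Δ_i − Δ_(i-1)) read
  2·M_0 + 6·M_1 + 1·M_2 = 6(Δ_1 - Δ_0) = -84
  1·M_1 + 6·M_2 + 2·M_3 = 6(Δ_2 - Δ_1) = 78
Clamped end conditions give two more equations: 2h_0·M_0 + h_0·M_1 = 6(Δ_0 - g'(0)) = 36 and h_2·M_2 + 2h_2·M_3 = 6(g'(5) - Δ_2) = -60.
Solving the tridiagonal system: M_0 = 175/8, M_1 = -103/4, M_2 = 107/4, M_3 = -227/8.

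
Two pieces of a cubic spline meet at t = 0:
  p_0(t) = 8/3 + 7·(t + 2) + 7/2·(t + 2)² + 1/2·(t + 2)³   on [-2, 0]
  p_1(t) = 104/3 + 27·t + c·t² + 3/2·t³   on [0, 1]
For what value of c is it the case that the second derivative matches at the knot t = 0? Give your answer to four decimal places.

6.5000

p_0''(t) = 7 + 3·(t + 2), so p_0''(0) = 13. On the right, p_1''(0) = 2c, so c = 13/2.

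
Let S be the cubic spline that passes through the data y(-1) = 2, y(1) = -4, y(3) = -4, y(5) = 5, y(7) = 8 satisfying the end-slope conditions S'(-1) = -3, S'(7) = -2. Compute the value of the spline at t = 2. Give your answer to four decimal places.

Let m_i = S''(x_i). Step sizes h_i = 2, 2, 2, 2; slopes of the chords Δ_i = (y_(i+1) - y_i)/h_i = -3, 0, 9/2, 3/2.
  2·m_0 + 8·m_1 + 2·m_2 = 6(Δ_1 - Δ_0) = 18
  2·m_1 + 8·m_2 + 2·m_3 = 6(Δ_2 - Δ_1) = 27
  2·m_2 + 8·m_3 + 2·m_4 = 6(Δ_3 - Δ_2) = -18
Clamped end conditions give two more equations: 2h_0·m_0 + h_0·m_1 = 6(Δ_0 - S'(-1)) = 0 and h_3·m_3 + 2h_3·m_4 = 6(S'(7) - Δ_3) = -21.
Hence m_0 = -11/14, m_1 = 11/7, m_2 = 7/2, m_3 = -29/14, m_4 = -59/14.
On [1, 3], S(t) = -4 - 31/14·(t - 1) + 11/14·(t - 1)² + 9/56·(t - 1)³.
With (t - 1) = 1: S(2) = -295/56.

-5.2679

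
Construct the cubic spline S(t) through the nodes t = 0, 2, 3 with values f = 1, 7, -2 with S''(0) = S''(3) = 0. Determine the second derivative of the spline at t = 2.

-12

Write m_i for S''(x_i). With h_i = 2, 1 and divided differences Δ_i = 3, -9, the continuity of S' gives the tridiagonal system
  2·m_0 + 6·m_1 + 1·m_2 = 6(Δ_1 - Δ_0) = -72
Natural end conditions: m_0 = m_2 = 0.
Forward elimination and back-substitution give m_0 = 0, m_1 = -12, m_2 = 0.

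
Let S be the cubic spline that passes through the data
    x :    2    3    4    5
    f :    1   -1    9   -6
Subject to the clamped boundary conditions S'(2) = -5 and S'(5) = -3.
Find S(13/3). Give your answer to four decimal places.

With M_i denoting the second derivative at x_i, h_i = 1, 1, 1, and Δ_i = (y_(i+1) − y_i)/h_i = -2, 10, -15:
  1·M_0 + 4·M_1 + 1·M_2 = 6(Δ_1 - Δ_0) = 72
  1·M_1 + 4·M_2 + 1·M_3 = 6(Δ_2 - Δ_1) = -150
Clamped end conditions give two more equations: 2h_0·M_0 + h_0·M_1 = 6(Δ_0 - S'(2)) = 18 and h_2·M_2 + 2h_2·M_3 = 6(S'(5) - Δ_2) = 72.
Solving: M_0 = -136/15, M_1 = 542/15, M_2 = -952/15, M_3 = 1016/15.
On [4, 5], S(x) = 9 - 77/15·(x - 4) - 476/15·(x - 4)² + 328/15·(x - 4)³.
With (x - 4) = 1/3: S(13/3) = 1852/405.

4.5728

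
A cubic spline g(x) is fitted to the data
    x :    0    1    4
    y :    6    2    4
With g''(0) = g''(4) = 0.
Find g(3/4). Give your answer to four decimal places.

With M_i denoting the second derivative at x_i, h_i = 1, 3, and Δ_i = (y_(i+1) − y_i)/h_i = -4, 2/3:
  1·M_0 + 8·M_1 + 3·M_2 = 6(Δ_1 - Δ_0) = 28
Natural end conditions: M_0 = M_2 = 0.
Hence M_0 = 0, M_1 = 7/2, M_2 = 0.
On [0, 1], g(x) = 6 - 55/12·x + 0·x² + 7/12·x³.
With x = 3/4: g(3/4) = 719/256.

2.8086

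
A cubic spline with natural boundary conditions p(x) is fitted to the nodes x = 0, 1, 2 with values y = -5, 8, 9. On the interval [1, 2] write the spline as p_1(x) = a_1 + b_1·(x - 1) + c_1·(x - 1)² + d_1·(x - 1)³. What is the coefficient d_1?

3

Write M_i for p''(x_i). With h_i = 1, 1 and divided differences Δ_i = 13, 1, the continuity of p' gives the tridiagonal system
  1·M_0 + 4·M_1 + 1·M_2 = 6(Δ_1 - Δ_0) = -72
Natural end conditions: M_0 = M_2 = 0.
Solving: M_0 = 0, M_1 = -18, M_2 = 0.
On [1, 2], with p_1(x) = a_1 + b_1·(x - 1) + c_1·(x - 1)² + d_1·(x - 1)³: c_1 = M_1/2 = -9, d_1 = (M_2 - M_1)/(6h_1) = 3, b_1 = Δ_1 - h_1(2M_1 + M_2)/6 = 7.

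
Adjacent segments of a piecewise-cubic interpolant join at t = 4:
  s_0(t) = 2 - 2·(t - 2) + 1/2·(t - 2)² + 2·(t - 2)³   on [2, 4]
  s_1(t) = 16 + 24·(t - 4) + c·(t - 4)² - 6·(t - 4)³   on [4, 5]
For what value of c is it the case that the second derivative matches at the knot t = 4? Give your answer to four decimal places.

12.5000

s_0''(t) = 1 + 12·(t - 2), so s_0''(4) = 25. On the right, s_1''(4) = 2c, so c = 25/2.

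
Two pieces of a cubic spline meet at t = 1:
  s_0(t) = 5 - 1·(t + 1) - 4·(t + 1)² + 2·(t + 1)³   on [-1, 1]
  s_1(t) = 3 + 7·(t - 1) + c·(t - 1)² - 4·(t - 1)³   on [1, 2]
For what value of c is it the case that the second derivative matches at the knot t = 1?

s_0''(t) = -8 + 12·(t + 1), so s_0''(1) = 16. On the right, s_1''(1) = 2c, so c = 8.

8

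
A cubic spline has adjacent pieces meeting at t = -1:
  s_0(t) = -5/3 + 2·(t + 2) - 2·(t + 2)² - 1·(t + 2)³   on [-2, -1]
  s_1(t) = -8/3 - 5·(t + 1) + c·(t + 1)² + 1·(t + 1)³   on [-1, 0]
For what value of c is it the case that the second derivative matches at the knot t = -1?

-5

s_0''(t) = -4 - 6·(t + 2), so s_0''(-1) = -10. On the right, s_1''(-1) = 2c, so c = -5.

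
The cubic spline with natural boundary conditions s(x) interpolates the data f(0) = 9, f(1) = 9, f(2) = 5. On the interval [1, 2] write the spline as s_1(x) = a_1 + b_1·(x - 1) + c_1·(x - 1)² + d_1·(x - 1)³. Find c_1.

With σ_i denoting the second derivative at x_i, h_i = 1, 1, and Δ_i = (y_(i+1) − y_i)/h_i = 0, -4:
  1·σ_0 + 4·σ_1 + 1·σ_2 = 6(Δ_1 - Δ_0) = -24
Natural end conditions: σ_0 = σ_2 = 0.
Forward elimination and back-substitution give σ_0 = 0, σ_1 = -6, σ_2 = 0.
On [1, 2], with s_1(x) = a_1 + b_1·(x - 1) + c_1·(x - 1)² + d_1·(x - 1)³: c_1 = σ_1/2 = -3, d_1 = (σ_2 - σ_1)/(6h_1) = 1, b_1 = Δ_1 - h_1(2σ_1 + σ_2)/6 = -2.

-3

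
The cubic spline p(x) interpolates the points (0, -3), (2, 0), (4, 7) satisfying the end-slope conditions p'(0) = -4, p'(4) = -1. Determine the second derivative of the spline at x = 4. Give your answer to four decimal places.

-7.5000

Let σ_i = p''(x_i). Step sizes h_i = 2, 2; slopes of the chords Δ_i = (y_(i+1) - y_i)/h_i = 3/2, 7/2.
  2·σ_0 + 8·σ_1 + 2·σ_2 = 6(Δ_1 - Δ_0) = 12
Clamped end conditions give two more equations: 2h_0·σ_0 + h_0·σ_1 = 6(Δ_0 - p'(0)) = 33 and h_1·σ_1 + 2h_1·σ_2 = 6(p'(4) - Δ_1) = -27.
Solving the tridiagonal system: σ_0 = 15/2, σ_1 = 3/2, σ_2 = -15/2.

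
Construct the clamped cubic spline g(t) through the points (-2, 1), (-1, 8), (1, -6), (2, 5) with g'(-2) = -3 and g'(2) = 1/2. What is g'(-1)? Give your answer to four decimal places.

3.3714

Put M_i = g'' at the i-th knot. Here h = (1, 2, 1) and Δ = (7, -7, 11), so the interior equations h_(i-1)·M_(i-1) + 2(h_(i-1)+h_i)·M_i + h_i·M_(i+1) = 6(Δ_i − Δ_(i-1)) read
  1·M_0 + 6·M_1 + 2·M_2 = 6(Δ_1 - Δ_0) = -84
  2·M_1 + 6·M_2 + 1·M_3 = 6(Δ_2 - Δ_1) = 108
Clamped end conditions give two more equations: 2h_0·M_0 + h_0·M_1 = 6(Δ_0 - g'(-2)) = 60 and h_2·M_2 + 2h_2·M_3 = 6(g'(2) - Δ_2) = -63.
Solving: M_0 = 1654/35, M_1 = -1208/35, M_2 = 1327/35, M_3 = -1766/35.
On [-1, 1], g'(t) = b_1 + 2c_1·(t + 1) + 3d_1·(t + 1)² with b_1 = Δ_1 - h_1(2M_1 + M_2)/6 = 118/35, c_1 = M_1/2 = -604/35, d_1 = (M_2 - M_1)/(6h_1) = 169/28. So g'(-1) = 118/35.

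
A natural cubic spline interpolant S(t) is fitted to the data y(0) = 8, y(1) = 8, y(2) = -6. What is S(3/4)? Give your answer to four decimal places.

Let M_i = S''(x_i). Step sizes h_i = 1, 1; slopes of the chords Δ_i = (y_(i+1) - y_i)/h_i = 0, -14.
  1·M_0 + 4·M_1 + 1·M_2 = 6(Δ_1 - Δ_0) = -84
Natural end conditions: M_0 = M_2 = 0.
Hence M_0 = 0, M_1 = -21, M_2 = 0.
On [0, 1], S(t) = 8 + 7/2·t + 0·t² - 7/2·t³.
With t = 3/4: S(3/4) = 1171/128.

9.1484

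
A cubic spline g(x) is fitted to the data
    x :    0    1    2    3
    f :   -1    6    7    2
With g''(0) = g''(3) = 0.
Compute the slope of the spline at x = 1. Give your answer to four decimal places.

4.6000

With σ_i denoting the second derivative at x_i, h_i = 1, 1, 1, and Δ_i = (y_(i+1) − y_i)/h_i = 7, 1, -5:
  1·σ_0 + 4·σ_1 + 1·σ_2 = 6(Δ_1 - Δ_0) = -36
  1·σ_1 + 4·σ_2 + 1·σ_3 = 6(Δ_2 - Δ_1) = -36
Natural end conditions: σ_0 = σ_3 = 0.
Solving: σ_0 = 0, σ_1 = -36/5, σ_2 = -36/5, σ_3 = 0.
On [1, 2], g'(x) = b_1 + 2c_1·(x - 1) + 3d_1·(x - 1)² with b_1 = Δ_1 - h_1(2σ_1 + σ_2)/6 = 23/5, c_1 = σ_1/2 = -18/5, d_1 = (σ_2 - σ_1)/(6h_1) = 0. So g'(1) = 23/5.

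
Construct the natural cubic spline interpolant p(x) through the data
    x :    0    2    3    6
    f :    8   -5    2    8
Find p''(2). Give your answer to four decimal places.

14.4255

Write M_i for p''(x_i). With h_i = 2, 1, 3 and divided differences Δ_i = -13/2, 7, 2, the continuity of p' gives the tridiagonal system
  2·M_0 + 6·M_1 + 1·M_2 = 6(Δ_1 - Δ_0) = 81
  1·M_1 + 8·M_2 + 3·M_3 = 6(Δ_2 - Δ_1) = -30
Natural end conditions: M_0 = M_3 = 0.
Solving: M_0 = 0, M_1 = 678/47, M_2 = -261/47, M_3 = 0.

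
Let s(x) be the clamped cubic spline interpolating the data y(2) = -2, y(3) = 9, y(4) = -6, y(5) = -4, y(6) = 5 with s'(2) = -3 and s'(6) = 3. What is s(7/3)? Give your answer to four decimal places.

Put M_i = s'' at the i-th knot. Here h = (1, 1, 1, 1) and Δ = (11, -15, 2, 9), so the interior equations h_(i-1)·M_(i-1) + 2(h_(i-1)+h_i)·M_i + h_i·M_(i+1) = 6(Δ_i − Δ_(i-1)) read
  1·M_0 + 4·M_1 + 1·M_2 = 6(Δ_1 - Δ_0) = -156
  1·M_1 + 4·M_2 + 1·M_3 = 6(Δ_2 - Δ_1) = 102
  1·M_2 + 4·M_3 + 1·M_4 = 6(Δ_3 - Δ_2) = 42
Clamped end conditions give two more equations: 2h_0·M_0 + h_0·M_1 = 6(Δ_0 - s'(2)) = 84 and h_3·M_3 + 2h_3·M_4 = 6(s'(6) - Δ_3) = -36.
Forward elimination and back-substitution give M_0 = 2133/28, M_1 = -957/14, M_2 = 165/4, M_3 = 75/14, M_4 = -579/28.
On [2, 3], s(x) = -2 - 3·(x - 2) + 2133/56·(x - 2)² - 1349/56·(x - 2)³.
With (x - 2) = 1/3: s(7/3) = 257/756.

0.3399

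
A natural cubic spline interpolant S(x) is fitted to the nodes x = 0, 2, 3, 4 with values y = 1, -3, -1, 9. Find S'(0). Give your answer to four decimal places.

-2.6957

Let M_i = S''(x_i). Step sizes h_i = 2, 1, 1; slopes of the chords Δ_i = (y_(i+1) - y_i)/h_i = -2, 2, 10.
  2·M_0 + 6·M_1 + 1·M_2 = 6(Δ_1 - Δ_0) = 24
  1·M_1 + 4·M_2 + 1·M_3 = 6(Δ_2 - Δ_1) = 48
Natural end conditions: M_0 = M_3 = 0.
Solving the tridiagonal system: M_0 = 0, M_1 = 48/23, M_2 = 264/23, M_3 = 0.
On [0, 2], S'(x) = b_0 + 2c_0·x + 3d_0·x² with b_0 = Δ_0 - h_0(2M_0 + M_1)/6 = -62/23, c_0 = M_0/2 = 0, d_0 = (M_1 - M_0)/(6h_0) = 4/23. So S'(0) = -62/23.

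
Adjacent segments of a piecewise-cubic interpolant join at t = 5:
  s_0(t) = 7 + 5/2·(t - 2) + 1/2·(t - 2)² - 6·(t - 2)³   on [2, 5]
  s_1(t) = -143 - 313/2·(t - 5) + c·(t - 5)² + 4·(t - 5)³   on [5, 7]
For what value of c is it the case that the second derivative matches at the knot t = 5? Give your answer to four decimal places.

-53.5000

s_0''(t) = 1 - 36·(t - 2), so s_0''(5) = -107. On the right, s_1''(5) = 2c, so c = -107/2.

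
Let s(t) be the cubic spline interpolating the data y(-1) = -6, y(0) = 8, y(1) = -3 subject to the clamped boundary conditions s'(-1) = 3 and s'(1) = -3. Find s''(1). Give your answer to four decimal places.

58.5000

Put σ_i = s'' at the i-th knot. Here h = (1, 1) and Δ = (14, -11), so the interior equations h_(i-1)·σ_(i-1) + 2(h_(i-1)+h_i)·σ_i + h_i·σ_(i+1) = 6(Δ_i − Δ_(i-1)) read
  1·σ_0 + 4·σ_1 + 1·σ_2 = 6(Δ_1 - Δ_0) = -150
Clamped end conditions give two more equations: 2h_0·σ_0 + h_0·σ_1 = 6(Δ_0 - s'(-1)) = 66 and h_1·σ_1 + 2h_1·σ_2 = 6(s'(1) - Δ_1) = 48.
Forward elimination and back-substitution give σ_0 = 135/2, σ_1 = -69, σ_2 = 117/2.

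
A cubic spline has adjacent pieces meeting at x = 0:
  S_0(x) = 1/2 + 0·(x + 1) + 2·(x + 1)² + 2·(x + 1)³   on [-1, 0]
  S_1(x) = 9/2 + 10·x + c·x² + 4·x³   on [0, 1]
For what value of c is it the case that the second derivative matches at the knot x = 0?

8

S_0''(x) = 4 + 12·(x + 1), so S_0''(0) = 16. On the right, S_1''(0) = 2c, so c = 8.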